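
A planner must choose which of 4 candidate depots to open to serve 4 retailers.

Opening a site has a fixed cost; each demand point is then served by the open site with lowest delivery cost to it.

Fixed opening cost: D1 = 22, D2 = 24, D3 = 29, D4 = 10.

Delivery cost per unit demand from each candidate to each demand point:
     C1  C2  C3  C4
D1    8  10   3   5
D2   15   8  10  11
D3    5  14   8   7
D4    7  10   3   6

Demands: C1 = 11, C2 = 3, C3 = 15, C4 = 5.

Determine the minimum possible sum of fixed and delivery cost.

Open {D4}: assign each demand point to its cheapest open site.
  C1→D4 11×7=77, C2→D4 3×10=30, C3→D4 15×3=45, C4→D4 5×6=30
  delivery cost 182, fixed 10 → total 192.
Compare {D3, D4}: delivery cost 160 + fixed 39 = 199.
Compare {D1, D3}: delivery cost 155 + fixed 51 = 206.
Compare {D1, D4}: delivery cost 177 + fixed 32 = 209.
All other subsets cost ≥ 199. Minimum total cost: 192.

192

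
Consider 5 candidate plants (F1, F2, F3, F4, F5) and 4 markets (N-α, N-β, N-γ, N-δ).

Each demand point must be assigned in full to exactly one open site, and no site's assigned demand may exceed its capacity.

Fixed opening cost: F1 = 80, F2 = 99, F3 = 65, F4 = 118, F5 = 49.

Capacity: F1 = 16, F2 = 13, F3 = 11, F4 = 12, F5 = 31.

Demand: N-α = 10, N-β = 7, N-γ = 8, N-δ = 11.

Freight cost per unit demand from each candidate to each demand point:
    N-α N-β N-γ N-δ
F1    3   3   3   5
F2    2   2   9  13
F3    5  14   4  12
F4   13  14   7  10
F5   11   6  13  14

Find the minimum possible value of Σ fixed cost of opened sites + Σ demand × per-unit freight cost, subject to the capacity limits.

433

Open {F1, F3, F5}; cheapest assignment that respects the capacities:
  F1 (cap 16, load 11): N-δ — cost 11×5 = 55
  F3 (cap 11, load 8): N-γ — cost 8×4 = 32
  F5 (cap 31, load 17): N-α, N-β — cost 10×11 + 7×6 = 152
  Shipping 239, fixed 194 → total 433.
  Any other capacity-feasible assignment to {F1, F3, F5} ships for at least 239.
Compare {F1, F5}: its best feasible assignment gives total 438.
Compare {F1, F2, F3}: its best feasible assignment gives total 441.
Every other set of open sites that can feasibly serve all demand totals ≥ 438 even under its best assignment. Minimum: 433.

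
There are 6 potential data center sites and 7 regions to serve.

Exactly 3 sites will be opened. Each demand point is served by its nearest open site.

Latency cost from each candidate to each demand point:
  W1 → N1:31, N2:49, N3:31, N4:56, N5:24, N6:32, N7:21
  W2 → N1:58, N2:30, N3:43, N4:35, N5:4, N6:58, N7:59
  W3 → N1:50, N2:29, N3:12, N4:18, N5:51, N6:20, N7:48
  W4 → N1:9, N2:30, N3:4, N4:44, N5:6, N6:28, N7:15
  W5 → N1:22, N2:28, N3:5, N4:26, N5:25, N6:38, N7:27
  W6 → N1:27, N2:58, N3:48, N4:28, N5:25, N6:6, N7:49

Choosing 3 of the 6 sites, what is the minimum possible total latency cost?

Open {W3, W4, W6}.
  N1→W4 9, N2→W3 29, N3→W4 4, N4→W3 18, N5→W4 6, N6→W6 6, N7→W4 15  ⇒ total 87.
Compare {W4, W5, W6}: total 94.
Compare {W2, W4, W6}: total 96.
No size-3 selection does better; minimum is 87.

87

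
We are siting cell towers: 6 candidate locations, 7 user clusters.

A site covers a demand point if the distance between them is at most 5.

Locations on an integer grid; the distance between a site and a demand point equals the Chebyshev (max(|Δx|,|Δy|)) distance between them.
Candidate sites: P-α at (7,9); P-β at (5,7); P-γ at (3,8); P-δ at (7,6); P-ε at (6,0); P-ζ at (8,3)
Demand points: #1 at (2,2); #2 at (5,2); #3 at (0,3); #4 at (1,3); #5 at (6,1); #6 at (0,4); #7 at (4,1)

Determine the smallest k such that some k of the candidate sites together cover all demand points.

Coverage sets (demand points within 5 of each site):
  P-α: {}
  P-β: {#1, #2, #3, #4, #6}
  P-γ: {#3, #4, #6}
  P-δ: {#1, #2, #5, #7}
  P-ε: {#1, #2, #4, #5, #7}
  P-ζ: {#2, #5, #7}
No single site covers all 7 demand points.
But {P-β, P-δ} covers everything, so the minimum is 2.

2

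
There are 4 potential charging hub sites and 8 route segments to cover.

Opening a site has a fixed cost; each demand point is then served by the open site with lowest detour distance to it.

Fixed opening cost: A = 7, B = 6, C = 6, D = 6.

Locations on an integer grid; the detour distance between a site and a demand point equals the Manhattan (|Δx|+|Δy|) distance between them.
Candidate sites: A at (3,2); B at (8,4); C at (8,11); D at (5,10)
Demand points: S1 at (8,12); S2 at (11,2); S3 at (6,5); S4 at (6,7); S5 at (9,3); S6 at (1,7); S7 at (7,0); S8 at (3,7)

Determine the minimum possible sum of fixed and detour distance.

Open {B, D}: assign each demand point to its cheapest open site.
  S1→D 5, S2→B 5, S3→B 3, S4→D 4, S5→B 2, S6→D 7, S7→B 5, S8→D 5
  detour distance 36, fixed 12 → total 48.
Compare {B, C, D}: detour distance 32 + fixed 18 = 50.
Compare {B, C}: detour distance 39 + fixed 12 = 51.
Compare {B}: detour distance 46 + fixed 6 = 52.
All other subsets cost ≥ 50. Minimum total cost: 48.

48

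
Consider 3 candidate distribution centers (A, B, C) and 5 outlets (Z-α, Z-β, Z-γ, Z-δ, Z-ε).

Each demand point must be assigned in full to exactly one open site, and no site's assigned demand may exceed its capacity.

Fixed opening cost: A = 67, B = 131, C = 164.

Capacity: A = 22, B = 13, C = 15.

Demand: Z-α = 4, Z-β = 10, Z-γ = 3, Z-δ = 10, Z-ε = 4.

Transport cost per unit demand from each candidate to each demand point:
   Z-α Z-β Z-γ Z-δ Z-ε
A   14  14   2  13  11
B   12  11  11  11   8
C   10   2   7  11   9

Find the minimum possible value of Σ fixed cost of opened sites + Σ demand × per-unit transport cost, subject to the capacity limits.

471

Open {A, C}; cheapest assignment that respects the capacities:
  A (cap 22, load 17): Z-γ, Z-δ, Z-ε — cost 3×2 + 10×13 + 4×11 = 180
  C (cap 15, load 14): Z-α, Z-β — cost 4×10 + 10×2 = 60
  Shipping 240, fixed 231 → total 471.
  Any other capacity-feasible assignment to {A, C} ships for at least 240.
Compare {A, B}: its best feasible assignment gives total 544.
Compare {A, B, C}: its best feasible assignment gives total 582.
Every other set of open sites that can feasibly serve all demand totals ≥ 544 even under its best assignment. Minimum: 471.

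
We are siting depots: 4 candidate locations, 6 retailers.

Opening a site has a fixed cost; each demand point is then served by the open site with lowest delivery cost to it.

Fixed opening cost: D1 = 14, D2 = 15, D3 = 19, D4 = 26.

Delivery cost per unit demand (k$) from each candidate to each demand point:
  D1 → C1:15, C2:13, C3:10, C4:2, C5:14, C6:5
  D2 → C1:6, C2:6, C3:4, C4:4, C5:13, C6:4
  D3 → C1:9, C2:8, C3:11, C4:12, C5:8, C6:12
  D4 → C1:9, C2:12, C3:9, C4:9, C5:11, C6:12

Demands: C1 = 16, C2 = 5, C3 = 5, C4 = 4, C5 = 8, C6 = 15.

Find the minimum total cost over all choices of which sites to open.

320

Open {D2, D3}: assign each demand point to its cheapest open site.
  C1→D2 16×6=96, C2→D2 5×6=30, C3→D2 5×4=20, C4→D2 4×4=16, C5→D3 8×8=64, C6→D2 15×4=60
  delivery cost 286, fixed 34 → total 320.
Compare {D1, D2, D3}: delivery cost 278 + fixed 48 = 326.
Compare {D2}: delivery cost 326 + fixed 15 = 341.
Compare {D2, D3, D4}: delivery cost 286 + fixed 60 = 346.
All other subsets cost ≥ 326. Minimum total cost: 320.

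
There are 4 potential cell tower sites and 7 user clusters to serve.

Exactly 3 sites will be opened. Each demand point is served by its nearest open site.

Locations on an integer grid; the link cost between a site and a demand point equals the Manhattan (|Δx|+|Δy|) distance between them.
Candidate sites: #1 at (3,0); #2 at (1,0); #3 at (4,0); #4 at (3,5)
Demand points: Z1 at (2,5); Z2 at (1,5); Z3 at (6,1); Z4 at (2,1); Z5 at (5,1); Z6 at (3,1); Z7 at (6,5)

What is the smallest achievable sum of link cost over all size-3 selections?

14

Open {#1, #3, #4}.
  Z1→#4 1, Z2→#4 2, Z3→#3 3, Z4→#1 2, Z5→#3 2, Z6→#1 1, Z7→#4 3  ⇒ total 14.
Compare {#2, #3, #4}: total 15.
Compare {#1, #2, #4}: total 16.
No size-3 selection does better; minimum is 14.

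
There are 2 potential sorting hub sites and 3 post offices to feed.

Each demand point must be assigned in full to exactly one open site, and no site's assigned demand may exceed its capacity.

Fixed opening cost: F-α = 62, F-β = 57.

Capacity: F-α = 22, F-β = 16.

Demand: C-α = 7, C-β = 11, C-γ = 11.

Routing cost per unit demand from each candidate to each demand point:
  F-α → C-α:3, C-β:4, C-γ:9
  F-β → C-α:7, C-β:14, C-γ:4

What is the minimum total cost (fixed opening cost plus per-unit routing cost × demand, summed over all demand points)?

228

Open {F-α, F-β}; cheapest assignment that respects the capacities:
  F-α (cap 22, load 18): C-α, C-β — cost 7×3 + 11×4 = 65
  F-β (cap 16, load 11): C-γ — cost 11×4 = 44
  Shipping 109, fixed 119 → total 228.
  Any other capacity-feasible assignment to {F-α, F-β} ships for at least 109.
Total demand is 29 and no other set of sites has combined capacity ≥ 29, so {F-α, F-β} is the only feasible choice of open sites. Minimum: 228.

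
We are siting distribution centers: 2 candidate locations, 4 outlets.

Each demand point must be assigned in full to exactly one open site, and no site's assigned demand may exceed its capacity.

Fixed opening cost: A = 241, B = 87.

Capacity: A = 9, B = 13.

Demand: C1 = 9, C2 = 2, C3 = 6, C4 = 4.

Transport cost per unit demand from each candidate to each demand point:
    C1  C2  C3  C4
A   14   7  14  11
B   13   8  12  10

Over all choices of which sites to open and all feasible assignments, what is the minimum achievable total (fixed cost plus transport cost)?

582

Open {A, B}; cheapest assignment that respects the capacities:
  A (cap 9, load 9): C1 — cost 9×14 = 126
  B (cap 13, load 12): C2, C3, C4 — cost 2×8 + 6×12 + 4×10 = 128
  Shipping 254, fixed 328 → total 582.
  Any other capacity-feasible assignment to {A, B} ships for at least 254.
Total demand is 21 and no other set of sites has combined capacity ≥ 21, so {A, B} is the only feasible choice of open sites. Minimum: 582.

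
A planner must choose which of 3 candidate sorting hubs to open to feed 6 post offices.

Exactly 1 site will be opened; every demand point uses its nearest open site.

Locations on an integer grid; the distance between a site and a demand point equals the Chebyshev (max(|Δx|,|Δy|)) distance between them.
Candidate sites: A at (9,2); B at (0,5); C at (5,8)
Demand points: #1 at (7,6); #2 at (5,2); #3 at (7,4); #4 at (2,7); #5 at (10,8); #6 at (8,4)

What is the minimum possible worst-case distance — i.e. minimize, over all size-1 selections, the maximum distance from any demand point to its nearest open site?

6

Open {C}.
  Farthest demand point is #2 at distance 6 (to C); all others are ≤ 6.
With {A} the worst case is 7.
With {B} the worst case is 10.
No size-1 selection achieves below 6.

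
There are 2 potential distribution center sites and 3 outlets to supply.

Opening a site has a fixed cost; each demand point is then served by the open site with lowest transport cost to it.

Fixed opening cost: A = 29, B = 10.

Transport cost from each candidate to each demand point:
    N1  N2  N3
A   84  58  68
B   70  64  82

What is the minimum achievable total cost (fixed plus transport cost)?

Open {B}: assign each demand point to its cheapest open site.
  N1→B 70, N2→B 64, N3→B 82
  transport cost 216, fixed 10 → total 226.
Compare {A, B}: transport cost 196 + fixed 39 = 235.
Compare {A}: transport cost 210 + fixed 29 = 239.

226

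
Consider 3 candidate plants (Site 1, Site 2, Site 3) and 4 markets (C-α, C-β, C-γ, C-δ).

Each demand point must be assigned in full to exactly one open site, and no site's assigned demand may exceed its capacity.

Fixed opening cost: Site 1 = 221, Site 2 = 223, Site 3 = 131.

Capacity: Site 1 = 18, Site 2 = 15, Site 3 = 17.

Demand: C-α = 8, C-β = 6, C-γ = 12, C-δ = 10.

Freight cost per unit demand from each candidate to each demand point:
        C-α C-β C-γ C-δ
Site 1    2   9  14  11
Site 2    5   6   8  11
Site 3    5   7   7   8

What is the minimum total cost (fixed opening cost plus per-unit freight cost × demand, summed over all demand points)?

Open {Site 1, Site 2, Site 3}; cheapest assignment that respects the capacities:
  Site 1 (cap 18, load 8): C-α — cost 8×2 = 16
  Site 2 (cap 15, load 12): C-γ — cost 12×8 = 96
  Site 3 (cap 17, load 16): C-β, C-δ — cost 6×7 + 10×8 = 122
  Shipping 234, fixed 575 → total 809.
  Any other capacity-feasible assignment to {Site 1, Site 2, Site 3} ships for at least 234.
Total demand is 36 and no other set of sites has combined capacity ≥ 36, so {Site 1, Site 2, Site 3} is the only feasible choice of open sites. Minimum: 809.

809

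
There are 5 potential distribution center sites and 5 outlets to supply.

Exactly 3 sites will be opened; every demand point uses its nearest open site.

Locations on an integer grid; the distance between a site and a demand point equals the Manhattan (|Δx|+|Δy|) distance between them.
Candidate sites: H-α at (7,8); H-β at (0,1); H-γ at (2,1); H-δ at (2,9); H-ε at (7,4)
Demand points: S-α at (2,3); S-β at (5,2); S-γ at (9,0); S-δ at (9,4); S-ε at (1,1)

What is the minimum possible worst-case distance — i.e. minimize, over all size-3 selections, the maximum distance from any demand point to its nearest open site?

6

Open {H-α, H-β, H-ε}.
  Farthest demand point is S-γ at distance 6 (to H-ε); all others are ≤ 6.
With {H-α, H-γ, H-ε} the worst case is 6.
With {H-β, H-γ, H-ε} the worst case is 6.
No size-3 selection achieves below 6.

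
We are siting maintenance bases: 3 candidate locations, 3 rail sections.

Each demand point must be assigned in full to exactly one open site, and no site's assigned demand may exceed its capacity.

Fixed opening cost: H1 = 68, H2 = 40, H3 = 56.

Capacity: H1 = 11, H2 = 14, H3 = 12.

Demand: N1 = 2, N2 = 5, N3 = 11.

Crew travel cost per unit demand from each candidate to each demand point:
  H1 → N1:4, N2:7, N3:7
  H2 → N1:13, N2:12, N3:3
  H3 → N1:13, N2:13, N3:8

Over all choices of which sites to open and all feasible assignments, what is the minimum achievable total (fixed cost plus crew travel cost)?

184

Open {H1, H2}; cheapest assignment that respects the capacities:
  H1 (cap 11, load 7): N1, N2 — cost 2×4 + 5×7 = 43
  H2 (cap 14, load 11): N3 — cost 11×3 = 33
  Shipping 76, fixed 108 → total 184.
  Any other capacity-feasible assignment to {H1, H2} ships for at least 76.
Compare {H2, H3}: its best feasible assignment gives total 220.
Compare {H1, H2, H3}: its best feasible assignment gives total 240.
Every other set of open sites that can feasibly serve all demand totals ≥ 220 even under its best assignment. Minimum: 184.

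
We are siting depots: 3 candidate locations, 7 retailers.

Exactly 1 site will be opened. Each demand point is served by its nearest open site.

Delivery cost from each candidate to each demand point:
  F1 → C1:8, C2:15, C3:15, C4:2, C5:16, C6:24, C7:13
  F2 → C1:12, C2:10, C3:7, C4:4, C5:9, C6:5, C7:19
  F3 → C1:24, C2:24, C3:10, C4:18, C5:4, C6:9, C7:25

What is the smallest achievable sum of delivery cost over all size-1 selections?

66

Open {F2}.
  C1→F2 12, C2→F2 10, C3→F2 7, C4→F2 4, C5→F2 9, C6→F2 5, C7→F2 19  ⇒ total 66.
Compare {F1}: total 93.
Compare {F3}: total 114.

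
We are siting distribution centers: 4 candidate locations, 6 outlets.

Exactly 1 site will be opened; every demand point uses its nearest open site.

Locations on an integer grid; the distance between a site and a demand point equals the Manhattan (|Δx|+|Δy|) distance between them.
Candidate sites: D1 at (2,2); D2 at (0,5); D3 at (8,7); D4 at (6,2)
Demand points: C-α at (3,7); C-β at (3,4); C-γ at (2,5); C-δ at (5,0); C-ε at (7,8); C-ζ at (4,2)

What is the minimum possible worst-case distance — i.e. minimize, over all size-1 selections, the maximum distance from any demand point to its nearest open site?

Open {D4}.
  Farthest demand point is C-α at distance 8 (to D4); all others are ≤ 8.
With {D2} the worst case is 10.
With {D3} the worst case is 10.
No size-1 selection achieves below 8.

8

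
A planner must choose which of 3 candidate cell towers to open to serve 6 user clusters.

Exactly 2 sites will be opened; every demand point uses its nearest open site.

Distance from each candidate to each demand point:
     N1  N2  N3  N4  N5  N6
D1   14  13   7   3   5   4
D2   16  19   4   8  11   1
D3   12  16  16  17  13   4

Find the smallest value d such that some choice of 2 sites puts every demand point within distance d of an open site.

Open {D1, D3}.
  Farthest demand point is N2 at distance 13 (to D1); all others are ≤ 13.
With {D1, D2} the worst case is 14.
With {D2, D3} the worst case is 16.
No size-2 selection achieves below 13.

13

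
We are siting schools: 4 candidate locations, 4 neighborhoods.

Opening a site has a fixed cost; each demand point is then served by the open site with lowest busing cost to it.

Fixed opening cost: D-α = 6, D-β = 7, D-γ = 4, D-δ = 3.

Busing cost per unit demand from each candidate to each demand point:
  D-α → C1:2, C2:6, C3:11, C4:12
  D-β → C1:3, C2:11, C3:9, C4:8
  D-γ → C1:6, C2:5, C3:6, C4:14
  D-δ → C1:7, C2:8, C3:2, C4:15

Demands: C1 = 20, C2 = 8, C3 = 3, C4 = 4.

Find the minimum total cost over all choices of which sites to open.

Open {D-α, D-β, D-γ, D-δ}: assign each demand point to its cheapest open site.
  C1→D-α 20×2=40, C2→D-γ 8×5=40, C3→D-δ 3×2=6, C4→D-β 4×8=32
  busing cost 118, fixed 20 → total 138.
Compare {D-α, D-β, D-δ}: busing cost 126 + fixed 16 = 142.
Compare {D-α, D-β, D-γ}: busing cost 130 + fixed 17 = 147.
Compare {D-α, D-γ, D-δ}: busing cost 134 + fixed 13 = 147.
All other subsets cost ≥ 142. Minimum total cost: 138.

138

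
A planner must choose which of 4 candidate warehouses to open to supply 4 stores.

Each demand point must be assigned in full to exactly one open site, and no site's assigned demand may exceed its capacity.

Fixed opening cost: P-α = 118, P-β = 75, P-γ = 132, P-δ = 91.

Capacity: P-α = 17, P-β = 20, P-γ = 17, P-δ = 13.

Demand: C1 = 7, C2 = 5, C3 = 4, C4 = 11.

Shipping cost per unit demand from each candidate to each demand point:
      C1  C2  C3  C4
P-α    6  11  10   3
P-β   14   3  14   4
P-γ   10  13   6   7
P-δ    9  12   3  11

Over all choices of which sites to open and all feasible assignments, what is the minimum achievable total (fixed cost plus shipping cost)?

300

Open {P-β, P-δ}; cheapest assignment that respects the capacities:
  P-β (cap 20, load 16): C2, C4 — cost 5×3 + 11×4 = 59
  P-δ (cap 13, load 11): C1, C3 — cost 7×9 + 4×3 = 75
  Shipping 134, fixed 166 → total 300.
  Any other capacity-feasible assignment to {P-β, P-δ} ships for at least 134.
Compare {P-α, P-β}: its best feasible assignment gives total 334.
Compare {P-β, P-γ}: its best feasible assignment gives total 360.
Every other set of open sites that can feasibly serve all demand totals ≥ 334 even under its best assignment. Minimum: 300.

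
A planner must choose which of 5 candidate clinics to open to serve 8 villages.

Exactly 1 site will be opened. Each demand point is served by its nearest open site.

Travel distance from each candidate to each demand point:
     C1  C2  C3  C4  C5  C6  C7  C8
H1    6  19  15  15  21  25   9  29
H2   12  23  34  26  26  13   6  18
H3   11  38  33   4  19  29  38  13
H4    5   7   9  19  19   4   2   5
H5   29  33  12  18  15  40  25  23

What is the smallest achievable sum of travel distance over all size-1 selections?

70

Open {H4}.
  C1→H4 5, C2→H4 7, C3→H4 9, C4→H4 19, C5→H4 19, C6→H4 4, C7→H4 2, C8→H4 5  ⇒ total 70.
Compare {H1}: total 139.
Compare {H2}: total 158.
No size-1 selection does better; minimum is 70.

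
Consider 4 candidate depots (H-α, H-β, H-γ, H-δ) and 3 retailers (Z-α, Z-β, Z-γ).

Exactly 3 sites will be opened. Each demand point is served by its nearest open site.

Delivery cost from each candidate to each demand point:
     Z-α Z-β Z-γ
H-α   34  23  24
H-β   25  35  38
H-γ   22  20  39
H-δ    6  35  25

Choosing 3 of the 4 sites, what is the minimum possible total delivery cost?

Open {H-α, H-γ, H-δ}.
  Z-α→H-δ 6, Z-β→H-γ 20, Z-γ→H-α 24  ⇒ total 50.
Compare {H-β, H-γ, H-δ}: total 51.
Compare {H-α, H-β, H-δ}: total 53.
No size-3 selection does better; minimum is 50.

50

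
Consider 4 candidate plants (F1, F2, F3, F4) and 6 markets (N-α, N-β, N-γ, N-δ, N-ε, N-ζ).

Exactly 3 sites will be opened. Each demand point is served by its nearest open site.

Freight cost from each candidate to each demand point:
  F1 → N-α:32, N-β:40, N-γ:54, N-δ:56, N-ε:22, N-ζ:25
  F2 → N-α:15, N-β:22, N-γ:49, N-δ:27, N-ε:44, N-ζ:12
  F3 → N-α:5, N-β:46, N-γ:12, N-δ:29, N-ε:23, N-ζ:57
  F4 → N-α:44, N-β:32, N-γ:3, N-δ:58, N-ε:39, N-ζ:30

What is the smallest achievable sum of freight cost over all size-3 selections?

92

Open {F2, F3, F4}.
  N-α→F3 5, N-β→F2 22, N-γ→F4 3, N-δ→F2 27, N-ε→F3 23, N-ζ→F2 12  ⇒ total 92.
Compare {F1, F2, F3}: total 100.
Compare {F1, F2, F4}: total 101.
No size-3 selection does better; minimum is 92.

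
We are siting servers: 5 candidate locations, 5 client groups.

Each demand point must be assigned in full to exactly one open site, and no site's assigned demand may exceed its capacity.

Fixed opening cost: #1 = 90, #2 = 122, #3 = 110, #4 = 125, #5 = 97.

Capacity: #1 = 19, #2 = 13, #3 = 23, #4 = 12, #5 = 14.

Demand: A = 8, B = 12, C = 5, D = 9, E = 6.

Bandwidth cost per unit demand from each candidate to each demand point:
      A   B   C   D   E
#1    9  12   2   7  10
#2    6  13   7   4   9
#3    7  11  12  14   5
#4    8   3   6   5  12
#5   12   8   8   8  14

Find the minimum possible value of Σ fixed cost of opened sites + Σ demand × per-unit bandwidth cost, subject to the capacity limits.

520

Open {#1, #3, #4}; cheapest assignment that respects the capacities:
  #1 (cap 19, load 14): C, D — cost 5×2 + 9×7 = 73
  #3 (cap 23, load 14): A, E — cost 8×7 + 6×5 = 86
  #4 (cap 12, load 12): B — cost 12×3 = 36
  Shipping 195, fixed 325 → total 520.
  Any other capacity-feasible assignment to {#1, #3, #4} ships for at least 195.
Compare {#1, #2, #4}: its best feasible assignment gives total 551.
Compare {#1, #3, #5}: its best feasible assignment gives total 552.
Every other set of open sites that can feasibly serve all demand totals ≥ 551 even under its best assignment. Minimum: 520.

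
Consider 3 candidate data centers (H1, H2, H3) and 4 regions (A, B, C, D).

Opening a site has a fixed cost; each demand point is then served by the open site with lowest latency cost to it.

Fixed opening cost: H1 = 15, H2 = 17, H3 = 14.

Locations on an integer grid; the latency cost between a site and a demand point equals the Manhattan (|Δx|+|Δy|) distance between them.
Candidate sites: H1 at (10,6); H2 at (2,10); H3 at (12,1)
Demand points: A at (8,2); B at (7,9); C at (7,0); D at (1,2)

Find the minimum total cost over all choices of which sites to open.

49

Open {H1}: assign each demand point to its cheapest open site.
  A→H1 6, B→H1 6, C→H1 9, D→H1 13
  latency cost 34, fixed 15 → total 49.
Compare {H3}: latency cost 36 + fixed 14 = 50.
Compare {H2, H3}: latency cost 26 + fixed 31 = 57.
Compare {H1, H3}: latency cost 29 + fixed 29 = 58.
All other subsets cost ≥ 50. Minimum total cost: 49.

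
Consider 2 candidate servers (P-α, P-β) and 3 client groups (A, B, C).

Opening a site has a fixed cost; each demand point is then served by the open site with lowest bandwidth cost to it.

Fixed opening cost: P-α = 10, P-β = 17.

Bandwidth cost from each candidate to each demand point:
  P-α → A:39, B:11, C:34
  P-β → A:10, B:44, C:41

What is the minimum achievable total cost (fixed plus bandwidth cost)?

Open {P-α, P-β}: assign each demand point to its cheapest open site.
  A→P-β 10, B→P-α 11, C→P-α 34
  bandwidth cost 55, fixed 27 → total 82.
Compare {P-α}: bandwidth cost 84 + fixed 10 = 94.
Compare {P-β}: bandwidth cost 95 + fixed 17 = 112.

82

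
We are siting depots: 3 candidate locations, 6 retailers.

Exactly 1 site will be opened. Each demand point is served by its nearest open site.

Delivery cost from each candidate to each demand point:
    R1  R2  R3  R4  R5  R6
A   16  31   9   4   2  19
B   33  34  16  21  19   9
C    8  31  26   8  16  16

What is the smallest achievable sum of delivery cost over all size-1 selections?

81

Open {A}.
  R1→A 16, R2→A 31, R3→A 9, R4→A 4, R5→A 2, R6→A 19  ⇒ total 81.
Compare {C}: total 105.
Compare {B}: total 132.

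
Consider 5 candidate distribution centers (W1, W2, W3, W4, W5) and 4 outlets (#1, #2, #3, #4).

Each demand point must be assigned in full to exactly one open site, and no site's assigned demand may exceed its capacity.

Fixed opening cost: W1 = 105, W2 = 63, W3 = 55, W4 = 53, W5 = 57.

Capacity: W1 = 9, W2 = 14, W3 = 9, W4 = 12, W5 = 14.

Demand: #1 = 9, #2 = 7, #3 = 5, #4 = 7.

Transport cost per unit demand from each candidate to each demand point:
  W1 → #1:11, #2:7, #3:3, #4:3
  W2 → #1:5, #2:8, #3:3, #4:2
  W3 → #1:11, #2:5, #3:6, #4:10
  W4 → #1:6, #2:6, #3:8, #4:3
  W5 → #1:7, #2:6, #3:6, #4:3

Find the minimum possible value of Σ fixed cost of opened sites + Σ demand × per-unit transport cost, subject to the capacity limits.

243

Open {W2, W5}; cheapest assignment that respects the capacities:
  W2 (cap 14, load 14): #1, #3 — cost 9×5 + 5×3 = 60
  W5 (cap 14, load 14): #2, #4 — cost 7×6 + 7×3 = 63
  Shipping 123, fixed 120 → total 243.
  Any other capacity-feasible assignment to {W2, W5} ships for at least 123.
Compare {W2, W3, W4}: its best feasible assignment gives total 287.
Compare {W2, W3, W5}: its best feasible assignment gives total 291.
Every other set of open sites that can feasibly serve all demand totals ≥ 287 even under its best assignment. Minimum: 243.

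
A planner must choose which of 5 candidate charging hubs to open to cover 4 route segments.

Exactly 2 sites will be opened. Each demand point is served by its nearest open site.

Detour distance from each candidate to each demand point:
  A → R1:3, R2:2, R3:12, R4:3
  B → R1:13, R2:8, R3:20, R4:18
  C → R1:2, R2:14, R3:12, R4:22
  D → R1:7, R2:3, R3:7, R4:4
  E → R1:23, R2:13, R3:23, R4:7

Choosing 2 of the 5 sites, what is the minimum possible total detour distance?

15

Open {A, D}.
  R1→A 3, R2→A 2, R3→D 7, R4→A 3  ⇒ total 15.
Compare {C, D}: total 16.
Compare {A, C}: total 19.
No size-2 selection does better; minimum is 15.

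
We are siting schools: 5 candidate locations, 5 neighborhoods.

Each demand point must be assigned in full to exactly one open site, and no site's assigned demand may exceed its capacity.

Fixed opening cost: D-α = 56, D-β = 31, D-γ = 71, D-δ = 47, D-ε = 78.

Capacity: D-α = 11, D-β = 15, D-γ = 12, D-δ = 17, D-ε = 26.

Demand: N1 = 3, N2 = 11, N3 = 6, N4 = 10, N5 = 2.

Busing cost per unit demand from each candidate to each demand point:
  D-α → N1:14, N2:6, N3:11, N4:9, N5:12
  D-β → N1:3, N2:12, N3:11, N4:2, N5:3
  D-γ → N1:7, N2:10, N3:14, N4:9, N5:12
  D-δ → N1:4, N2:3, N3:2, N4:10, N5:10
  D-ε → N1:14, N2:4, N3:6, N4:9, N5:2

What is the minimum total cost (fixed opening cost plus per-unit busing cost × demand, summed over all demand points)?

158

Open {D-β, D-δ}; cheapest assignment that respects the capacities:
  D-β (cap 15, load 15): N1, N4, N5 — cost 3×3 + 10×2 + 2×3 = 35
  D-δ (cap 17, load 17): N2, N3 — cost 11×3 + 6×2 = 45
  Shipping 80, fixed 78 → total 158.
  Any other capacity-feasible assignment to {D-β, D-δ} ships for at least 80.
Compare {D-α, D-β, D-δ}: its best feasible assignment gives total 214.
Compare {D-β, D-ε}: its best feasible assignment gives total 222.
Every other set of open sites that can feasibly serve all demand totals ≥ 214 even under its best assignment. Minimum: 158.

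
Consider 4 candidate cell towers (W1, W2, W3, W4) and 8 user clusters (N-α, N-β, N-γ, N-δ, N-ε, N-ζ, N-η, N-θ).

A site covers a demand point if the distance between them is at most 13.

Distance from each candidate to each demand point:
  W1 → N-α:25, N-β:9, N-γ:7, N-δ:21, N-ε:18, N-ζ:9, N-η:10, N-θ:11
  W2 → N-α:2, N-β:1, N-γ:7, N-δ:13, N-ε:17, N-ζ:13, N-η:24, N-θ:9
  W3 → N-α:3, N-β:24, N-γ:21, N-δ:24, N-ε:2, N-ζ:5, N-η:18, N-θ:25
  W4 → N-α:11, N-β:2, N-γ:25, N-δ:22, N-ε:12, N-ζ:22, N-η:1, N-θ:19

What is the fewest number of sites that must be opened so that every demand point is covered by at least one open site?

2

Coverage sets (demand points within 13 of each site):
  W1: {N-β, N-γ, N-ζ, N-η, N-θ}
  W2: {N-α, N-β, N-γ, N-δ, N-ζ, N-θ}
  W3: {N-α, N-ε, N-ζ}
  W4: {N-α, N-β, N-ε, N-η}
No single site covers all 8 demand points.
But {W2, W4} covers everything, so the minimum is 2.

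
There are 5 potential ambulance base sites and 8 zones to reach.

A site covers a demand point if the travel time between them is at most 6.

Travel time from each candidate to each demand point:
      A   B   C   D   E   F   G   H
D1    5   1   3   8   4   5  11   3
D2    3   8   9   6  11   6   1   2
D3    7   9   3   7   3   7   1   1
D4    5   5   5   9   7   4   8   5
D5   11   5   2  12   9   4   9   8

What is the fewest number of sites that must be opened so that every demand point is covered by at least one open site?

2

Coverage sets (demand points within 6 of each site):
  D1: {A, B, C, E, F, H}
  D2: {A, D, F, G, H}
  D3: {C, E, G, H}
  D4: {A, B, C, F, H}
  D5: {B, C, F}
No single site covers all 8 demand points.
But {D1, D2} covers everything, so the minimum is 2.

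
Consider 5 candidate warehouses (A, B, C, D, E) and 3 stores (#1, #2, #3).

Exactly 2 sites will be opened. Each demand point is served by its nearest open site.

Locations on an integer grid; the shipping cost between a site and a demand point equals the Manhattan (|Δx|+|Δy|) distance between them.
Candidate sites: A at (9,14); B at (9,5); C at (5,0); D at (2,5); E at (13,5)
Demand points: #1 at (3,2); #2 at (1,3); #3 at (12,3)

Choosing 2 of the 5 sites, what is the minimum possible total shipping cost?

Open {D, E}.
  #1→D 4, #2→D 3, #3→E 3  ⇒ total 10.
Compare {B, D}: total 12.
Compare {C, E}: total 14.
No size-2 selection does better; minimum is 10.

10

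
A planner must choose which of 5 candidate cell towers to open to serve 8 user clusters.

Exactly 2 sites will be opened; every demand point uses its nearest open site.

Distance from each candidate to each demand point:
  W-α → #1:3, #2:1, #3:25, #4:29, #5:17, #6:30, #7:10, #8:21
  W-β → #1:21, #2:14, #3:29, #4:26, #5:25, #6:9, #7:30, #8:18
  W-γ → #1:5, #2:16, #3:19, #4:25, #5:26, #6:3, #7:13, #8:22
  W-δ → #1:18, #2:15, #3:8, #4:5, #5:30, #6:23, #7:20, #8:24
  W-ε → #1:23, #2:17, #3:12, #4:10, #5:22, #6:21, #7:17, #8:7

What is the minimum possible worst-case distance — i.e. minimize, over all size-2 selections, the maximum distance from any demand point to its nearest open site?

21

Open {W-α, W-ε}.
  Farthest demand point is #6 at distance 21 (to W-ε); all others are ≤ 21.
With {W-β, W-ε} the worst case is 22.
With {W-γ, W-ε} the worst case is 22.
No size-2 selection achieves below 21.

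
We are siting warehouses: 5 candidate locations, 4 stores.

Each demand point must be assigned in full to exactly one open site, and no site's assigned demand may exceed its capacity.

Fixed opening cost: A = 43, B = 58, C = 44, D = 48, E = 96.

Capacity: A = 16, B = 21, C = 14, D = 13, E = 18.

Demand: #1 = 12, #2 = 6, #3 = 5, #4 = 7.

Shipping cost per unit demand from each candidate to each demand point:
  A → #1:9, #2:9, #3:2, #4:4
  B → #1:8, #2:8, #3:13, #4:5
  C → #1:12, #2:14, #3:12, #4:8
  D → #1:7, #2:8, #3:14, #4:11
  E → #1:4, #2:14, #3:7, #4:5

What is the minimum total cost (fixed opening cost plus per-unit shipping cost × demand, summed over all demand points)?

283

Open {A, B}; cheapest assignment that respects the capacities:
  A (cap 16, load 12): #3, #4 — cost 5×2 + 7×4 = 38
  B (cap 21, load 18): #1, #2 — cost 12×8 + 6×8 = 144
  Shipping 182, fixed 101 → total 283.
  Any other capacity-feasible assignment to {A, B} ships for at least 182.
Compare {A, E}: its best feasible assignment gives total 304.
Compare {A, B, D}: its best feasible assignment gives total 319.
Every other set of open sites that can feasibly serve all demand totals ≥ 304 even under its best assignment. Minimum: 283.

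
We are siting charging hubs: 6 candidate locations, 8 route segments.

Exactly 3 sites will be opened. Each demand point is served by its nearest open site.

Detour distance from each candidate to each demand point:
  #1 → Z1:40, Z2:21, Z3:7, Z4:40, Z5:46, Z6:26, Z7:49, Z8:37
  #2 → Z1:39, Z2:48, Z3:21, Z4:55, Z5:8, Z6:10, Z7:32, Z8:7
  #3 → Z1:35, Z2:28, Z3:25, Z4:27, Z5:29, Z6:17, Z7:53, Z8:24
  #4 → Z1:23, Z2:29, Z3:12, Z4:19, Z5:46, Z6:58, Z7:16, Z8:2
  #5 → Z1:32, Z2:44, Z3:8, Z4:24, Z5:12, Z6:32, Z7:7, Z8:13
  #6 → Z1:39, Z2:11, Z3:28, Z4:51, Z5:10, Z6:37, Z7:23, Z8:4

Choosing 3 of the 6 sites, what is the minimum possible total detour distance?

Open {#2, #4, #6}.
  Z1→#4 23, Z2→#6 11, Z3→#4 12, Z4→#4 19, Z5→#2 8, Z6→#2 10, Z7→#4 16, Z8→#4 2  ⇒ total 101.
Compare {#2, #5, #6}: total 104.
Compare {#1, #2, #4}: total 106.
No size-3 selection does better; minimum is 101.

101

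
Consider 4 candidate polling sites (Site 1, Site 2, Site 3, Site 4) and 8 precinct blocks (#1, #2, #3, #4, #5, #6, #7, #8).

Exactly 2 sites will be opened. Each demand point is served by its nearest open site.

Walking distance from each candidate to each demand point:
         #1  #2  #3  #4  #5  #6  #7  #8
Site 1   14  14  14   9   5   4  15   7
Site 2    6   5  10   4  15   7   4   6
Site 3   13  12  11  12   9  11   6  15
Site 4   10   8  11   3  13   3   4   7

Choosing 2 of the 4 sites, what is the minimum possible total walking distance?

44

Open {Site 1, Site 2}.
  #1→Site 2 6, #2→Site 2 5, #3→Site 2 10, #4→Site 2 4, #5→Site 1 5, #6→Site 1 4, #7→Site 2 4, #8→Site 2 6  ⇒ total 44.
Compare {Site 2, Site 4}: total 50.
Compare {Site 1, Site 4}: total 51.
No size-2 selection does better; minimum is 44.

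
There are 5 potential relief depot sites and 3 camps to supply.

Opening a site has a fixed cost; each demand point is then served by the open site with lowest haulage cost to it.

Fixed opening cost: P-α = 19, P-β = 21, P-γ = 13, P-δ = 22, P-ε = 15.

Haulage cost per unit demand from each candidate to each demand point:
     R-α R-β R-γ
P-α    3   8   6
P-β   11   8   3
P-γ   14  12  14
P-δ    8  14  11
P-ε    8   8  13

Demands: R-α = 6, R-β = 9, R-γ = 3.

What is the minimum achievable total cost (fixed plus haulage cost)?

127

Open {P-α}: assign each demand point to its cheapest open site.
  R-α→P-α 6×3=18, R-β→P-α 9×8=72, R-γ→P-α 3×6=18
  haulage cost 108, fixed 19 → total 127.
Compare {P-α, P-β}: haulage cost 99 + fixed 40 = 139.
Compare {P-α, P-γ}: haulage cost 108 + fixed 32 = 140.
Compare {P-α, P-ε}: haulage cost 108 + fixed 34 = 142.
All other subsets cost ≥ 139. Minimum total cost: 127.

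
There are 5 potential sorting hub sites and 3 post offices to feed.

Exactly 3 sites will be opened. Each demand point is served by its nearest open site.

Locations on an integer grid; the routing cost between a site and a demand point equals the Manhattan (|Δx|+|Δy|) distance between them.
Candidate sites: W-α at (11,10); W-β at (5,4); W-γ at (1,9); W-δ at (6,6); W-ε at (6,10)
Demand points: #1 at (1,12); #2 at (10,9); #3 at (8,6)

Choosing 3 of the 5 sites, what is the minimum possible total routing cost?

7

Open {W-α, W-γ, W-δ}.
  #1→W-γ 3, #2→W-α 2, #3→W-δ 2  ⇒ total 7.
Compare {W-α, W-β, W-γ}: total 10.
Compare {W-γ, W-δ, W-ε}: total 10.
No size-3 selection does better; minimum is 7.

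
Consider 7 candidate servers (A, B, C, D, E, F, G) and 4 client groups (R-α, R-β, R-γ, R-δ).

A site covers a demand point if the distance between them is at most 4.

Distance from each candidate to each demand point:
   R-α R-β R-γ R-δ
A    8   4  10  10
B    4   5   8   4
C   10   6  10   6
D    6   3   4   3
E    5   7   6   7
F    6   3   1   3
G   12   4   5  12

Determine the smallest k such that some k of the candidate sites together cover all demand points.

Coverage sets (demand points within 4 of each site):
  A: {R-β}
  B: {R-α, R-δ}
  C: {}
  D: {R-β, R-γ, R-δ}
  E: {}
  F: {R-β, R-γ, R-δ}
  G: {R-β}
No single site covers all 4 demand points.
But {B, D} covers everything, so the minimum is 2.

2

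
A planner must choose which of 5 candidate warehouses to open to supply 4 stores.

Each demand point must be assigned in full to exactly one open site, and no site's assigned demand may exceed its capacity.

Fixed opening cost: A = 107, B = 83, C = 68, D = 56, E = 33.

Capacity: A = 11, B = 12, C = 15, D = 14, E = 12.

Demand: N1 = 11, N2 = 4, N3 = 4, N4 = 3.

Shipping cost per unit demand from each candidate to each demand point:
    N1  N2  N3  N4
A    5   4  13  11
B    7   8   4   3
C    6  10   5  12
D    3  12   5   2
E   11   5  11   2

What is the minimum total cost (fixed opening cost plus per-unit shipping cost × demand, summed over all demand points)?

Open {D, E}; cheapest assignment that respects the capacities:
  D (cap 14, load 14): N1, N4 — cost 11×3 + 3×2 = 39
  E (cap 12, load 8): N2, N3 — cost 4×5 + 4×11 = 64
  Shipping 103, fixed 89 → total 192.
  Any other capacity-feasible assignment to {D, E} ships for at least 103.
Compare {C, E}: its best feasible assignment gives total 213.
Compare {C, D}: its best feasible assignment gives total 223.
Every other set of open sites that can feasibly serve all demand totals ≥ 213 even under its best assignment. Minimum: 192.

192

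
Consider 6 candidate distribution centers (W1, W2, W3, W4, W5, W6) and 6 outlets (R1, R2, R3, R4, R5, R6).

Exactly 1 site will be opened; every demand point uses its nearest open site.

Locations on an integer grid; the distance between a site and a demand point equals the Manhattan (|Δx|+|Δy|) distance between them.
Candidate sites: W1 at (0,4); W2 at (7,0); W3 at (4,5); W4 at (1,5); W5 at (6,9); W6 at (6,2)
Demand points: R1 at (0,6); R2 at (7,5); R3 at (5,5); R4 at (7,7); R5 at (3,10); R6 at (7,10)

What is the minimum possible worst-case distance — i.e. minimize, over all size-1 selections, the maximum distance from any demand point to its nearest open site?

8

Open {W3}.
  Farthest demand point is R6 at distance 8 (to W3); all others are ≤ 8.
With {W5} the worst case is 9.
With {W4} the worst case is 11.
No size-1 selection achieves below 8.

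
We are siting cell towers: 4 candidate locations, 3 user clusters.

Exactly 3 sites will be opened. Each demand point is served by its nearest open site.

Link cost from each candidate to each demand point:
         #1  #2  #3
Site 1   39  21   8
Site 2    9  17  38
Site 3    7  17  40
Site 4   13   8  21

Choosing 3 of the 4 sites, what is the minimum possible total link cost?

Open {Site 1, Site 3, Site 4}.
  #1→Site 3 7, #2→Site 4 8, #3→Site 1 8  ⇒ total 23.
Compare {Site 1, Site 2, Site 4}: total 25.
Compare {Site 1, Site 2, Site 3}: total 32.
No size-3 selection does better; minimum is 23.

23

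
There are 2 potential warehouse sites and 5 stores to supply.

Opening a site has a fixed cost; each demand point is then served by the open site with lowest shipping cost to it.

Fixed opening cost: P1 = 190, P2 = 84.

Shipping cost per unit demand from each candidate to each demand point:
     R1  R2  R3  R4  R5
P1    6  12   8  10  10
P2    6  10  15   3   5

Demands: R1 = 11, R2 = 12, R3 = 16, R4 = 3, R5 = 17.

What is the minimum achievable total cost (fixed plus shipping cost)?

Open {P2}: assign each demand point to its cheapest open site.
  R1→P2 11×6=66, R2→P2 12×10=120, R3→P2 16×15=240, R4→P2 3×3=9, R5→P2 17×5=85
  shipping cost 520, fixed 84 → total 604.
Compare {P1, P2}: shipping cost 408 + fixed 274 = 682.
Compare {P1}: shipping cost 538 + fixed 190 = 728.

604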